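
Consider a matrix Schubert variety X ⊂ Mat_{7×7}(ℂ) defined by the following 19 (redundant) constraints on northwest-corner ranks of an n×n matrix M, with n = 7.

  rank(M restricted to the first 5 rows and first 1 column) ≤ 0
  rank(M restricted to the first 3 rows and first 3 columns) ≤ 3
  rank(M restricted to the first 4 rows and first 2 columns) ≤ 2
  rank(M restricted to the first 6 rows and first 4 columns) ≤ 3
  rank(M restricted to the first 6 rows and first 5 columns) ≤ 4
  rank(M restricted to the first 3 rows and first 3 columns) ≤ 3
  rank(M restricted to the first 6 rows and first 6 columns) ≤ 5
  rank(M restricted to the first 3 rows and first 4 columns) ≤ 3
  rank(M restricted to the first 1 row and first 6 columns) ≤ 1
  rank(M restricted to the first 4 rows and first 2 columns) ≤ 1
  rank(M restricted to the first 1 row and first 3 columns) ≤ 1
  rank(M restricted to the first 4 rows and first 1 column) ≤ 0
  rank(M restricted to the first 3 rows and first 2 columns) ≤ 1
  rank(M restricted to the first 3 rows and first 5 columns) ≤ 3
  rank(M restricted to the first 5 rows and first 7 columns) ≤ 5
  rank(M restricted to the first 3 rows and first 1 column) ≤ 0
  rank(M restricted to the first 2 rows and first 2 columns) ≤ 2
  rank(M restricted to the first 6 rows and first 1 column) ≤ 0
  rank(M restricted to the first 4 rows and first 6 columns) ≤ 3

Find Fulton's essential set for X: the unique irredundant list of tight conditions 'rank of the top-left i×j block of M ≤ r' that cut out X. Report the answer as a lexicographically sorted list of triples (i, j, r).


Computing R[i][j] = min implied NW-rank bound (n=7, 19 conditions):

  row 1: 0 | 1 | 1 | 1 | 1 | 1 | 1
  row 2: 0 | 1 | 2 | 2 | 2 | 2 | 2
  row 3: 0 | 1 | 2 | 3 | 3 | 3 | 3
  row 4: 0 | 1 | 2 | 3 | 3 | 3 | 4
  row 5: 0 | 1 | 2 | 3 | 4 | 4 | 5
  row 6: 0 | 1 | 2 | 3 | 4 | 5 | 6
  row 7: 1 | 2 | 3 | 4 | 5 | 6 | 7

the unique w with this rank table is (2, 3, 4, 7, 5, 6, 1).

2 SE-corners of the 8-cell Rothe diagram give Ess(w):

[(4, 6, 3), (6, 1, 0)]


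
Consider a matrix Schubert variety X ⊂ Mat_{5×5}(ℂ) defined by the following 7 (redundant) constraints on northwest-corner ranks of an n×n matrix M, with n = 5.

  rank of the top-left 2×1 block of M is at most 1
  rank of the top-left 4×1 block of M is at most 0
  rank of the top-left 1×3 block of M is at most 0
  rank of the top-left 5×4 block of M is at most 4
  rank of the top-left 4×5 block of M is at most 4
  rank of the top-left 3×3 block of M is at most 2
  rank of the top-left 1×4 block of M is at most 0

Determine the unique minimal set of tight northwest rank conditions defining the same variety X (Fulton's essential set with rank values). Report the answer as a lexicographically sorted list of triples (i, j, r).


Propagating the 7 rank bounds to every northwest block:

  0 0 0 0 1
  0 1 1 1 2
  0 1 2 2 3
  0 1 2 3 4
  1 2 3 4 5

second differences of R give the permutation w = (5, 2, 3, 4, 1).

2 SE-corners of the 7-cell Rothe diagram give Ess(w):

[(1, 4, 0), (4, 1, 0)]


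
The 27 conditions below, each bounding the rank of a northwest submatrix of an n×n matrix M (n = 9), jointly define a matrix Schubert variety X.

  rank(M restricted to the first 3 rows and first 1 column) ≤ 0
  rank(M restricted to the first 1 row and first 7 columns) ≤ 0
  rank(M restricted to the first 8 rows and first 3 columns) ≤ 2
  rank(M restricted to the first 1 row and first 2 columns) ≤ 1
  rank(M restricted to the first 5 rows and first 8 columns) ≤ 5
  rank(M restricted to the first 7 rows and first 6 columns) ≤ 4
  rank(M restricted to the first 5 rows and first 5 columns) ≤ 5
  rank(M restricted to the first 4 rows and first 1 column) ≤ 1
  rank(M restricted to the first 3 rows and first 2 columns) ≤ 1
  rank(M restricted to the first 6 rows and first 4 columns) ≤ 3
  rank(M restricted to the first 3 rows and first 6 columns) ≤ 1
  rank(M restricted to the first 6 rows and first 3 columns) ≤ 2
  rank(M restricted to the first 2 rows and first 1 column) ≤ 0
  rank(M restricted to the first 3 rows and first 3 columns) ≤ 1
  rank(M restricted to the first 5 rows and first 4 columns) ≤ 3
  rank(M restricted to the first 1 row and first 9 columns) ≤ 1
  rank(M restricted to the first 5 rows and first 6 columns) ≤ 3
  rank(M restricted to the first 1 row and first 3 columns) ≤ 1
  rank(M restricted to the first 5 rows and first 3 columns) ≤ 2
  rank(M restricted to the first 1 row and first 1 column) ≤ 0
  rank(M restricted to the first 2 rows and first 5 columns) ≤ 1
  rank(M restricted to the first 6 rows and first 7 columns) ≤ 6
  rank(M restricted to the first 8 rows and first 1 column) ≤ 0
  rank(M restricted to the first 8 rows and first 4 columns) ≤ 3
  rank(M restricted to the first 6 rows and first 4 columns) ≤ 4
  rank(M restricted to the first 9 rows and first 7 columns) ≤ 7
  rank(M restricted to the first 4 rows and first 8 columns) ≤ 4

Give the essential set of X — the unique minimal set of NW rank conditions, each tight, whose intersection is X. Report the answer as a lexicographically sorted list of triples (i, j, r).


The tightest implied rank at each (i,j), from the 27 conditions:

  0 0 0 0 0 0 0 1 1
  0 1 1 1 1 1 1 2 2
  0 1 1 1 1 1 2 3 3
  0 1 2 2 2 2 3 4 4
  0 1 2 3 3 3 4 5 5
  0 1 2 3 4 4 5 6 6
  0 1 2 3 4 4 5 6 7
  0 1 2 3 4 5 6 7 8
  1 2 3 4 5 6 7 8 9

so w = (8, 2, 7, 3, 4, 5, 9, 6, 1).

ℓ(w)=19; the 4 essential cells (i,j,r):

[(1, 7, 0), (3, 6, 1), (7, 6, 4), (8, 1, 0)]


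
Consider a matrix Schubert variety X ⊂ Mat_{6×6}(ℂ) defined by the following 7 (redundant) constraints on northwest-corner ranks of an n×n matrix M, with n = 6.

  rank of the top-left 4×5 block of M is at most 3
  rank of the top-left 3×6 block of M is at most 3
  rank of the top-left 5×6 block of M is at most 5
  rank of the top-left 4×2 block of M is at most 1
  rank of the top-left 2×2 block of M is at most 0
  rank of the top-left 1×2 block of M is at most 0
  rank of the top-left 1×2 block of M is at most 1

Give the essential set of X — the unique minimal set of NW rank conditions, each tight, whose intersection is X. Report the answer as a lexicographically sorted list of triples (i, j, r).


Reconstructing r_w from the 7 given conditions:

  row 1: 0  0  1  1  1  1
  row 2: 0  0  1  2  2  2
  row 3: 1  1  2  3  3  3
  row 4: 1  1  2  3  3  4
  row 5: 1  2  3  4  4  5
  row 6: 1  2  3  4  5  6

giving w = (3, 4, 1, 6, 2, 5) via Δ²R.

D(w) has 6 cells with 3 SE-corners; essential set:

[(2, 2, 0), (4, 2, 1), (4, 5, 3)]


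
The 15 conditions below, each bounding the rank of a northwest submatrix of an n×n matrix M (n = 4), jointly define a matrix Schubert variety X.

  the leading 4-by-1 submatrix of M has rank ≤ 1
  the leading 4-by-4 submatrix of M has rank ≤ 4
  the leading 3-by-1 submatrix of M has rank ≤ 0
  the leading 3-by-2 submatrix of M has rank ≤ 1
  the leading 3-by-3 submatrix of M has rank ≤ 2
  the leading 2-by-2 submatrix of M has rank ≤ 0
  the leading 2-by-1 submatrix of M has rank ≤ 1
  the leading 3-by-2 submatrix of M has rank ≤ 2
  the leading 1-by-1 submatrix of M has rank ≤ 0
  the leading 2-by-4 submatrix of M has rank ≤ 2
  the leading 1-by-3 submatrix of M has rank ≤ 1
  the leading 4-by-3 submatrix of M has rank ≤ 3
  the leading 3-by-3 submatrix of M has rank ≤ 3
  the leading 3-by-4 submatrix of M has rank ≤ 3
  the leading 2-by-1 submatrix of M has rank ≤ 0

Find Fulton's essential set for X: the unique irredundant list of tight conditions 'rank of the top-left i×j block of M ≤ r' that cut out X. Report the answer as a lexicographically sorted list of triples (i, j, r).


Recovering R(i,j) via the rank-extension bound from the 15 conditions:

  i=1: 0, 0, 1, 1
  i=2: 0, 0, 1, 2
  i=3: 0, 1, 2, 3
  i=4: 1, 2, 3, 4

giving w = (3, 4, 2, 1) via Δ²R.

Rothe diagram D(w) (5 cells), 2 SE-corners (essential conditions):

[(2, 2, 0), (3, 1, 0)]


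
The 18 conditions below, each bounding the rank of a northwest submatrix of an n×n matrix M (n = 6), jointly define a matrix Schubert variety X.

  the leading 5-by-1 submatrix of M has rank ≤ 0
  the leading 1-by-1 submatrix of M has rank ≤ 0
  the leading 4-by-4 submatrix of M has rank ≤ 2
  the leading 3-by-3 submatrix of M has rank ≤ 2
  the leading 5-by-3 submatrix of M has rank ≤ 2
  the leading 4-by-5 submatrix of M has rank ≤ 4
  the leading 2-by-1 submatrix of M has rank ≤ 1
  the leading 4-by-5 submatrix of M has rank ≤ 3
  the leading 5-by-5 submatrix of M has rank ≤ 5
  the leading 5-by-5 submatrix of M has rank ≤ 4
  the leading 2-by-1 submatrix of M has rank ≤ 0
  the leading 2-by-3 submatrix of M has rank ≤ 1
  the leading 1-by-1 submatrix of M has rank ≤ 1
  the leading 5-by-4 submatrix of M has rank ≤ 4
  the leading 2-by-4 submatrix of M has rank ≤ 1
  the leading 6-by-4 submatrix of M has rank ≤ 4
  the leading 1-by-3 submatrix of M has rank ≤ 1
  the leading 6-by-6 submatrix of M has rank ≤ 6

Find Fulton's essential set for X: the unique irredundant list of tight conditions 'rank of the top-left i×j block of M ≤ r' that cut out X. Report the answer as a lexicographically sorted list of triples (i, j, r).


Computing R[i][j] = min implied NW-rank bound (n=6, 18 conditions):

  R[1]: 0, 1, 1, 1, 1, 1
  R[2]: 0, 1, 1, 1, 2, 2
  R[3]: 0, 1, 2, 2, 3, 3
  R[4]: 0, 1, 2, 2, 3, 4
  R[5]: 0, 1, 2, 3, 4, 5
  R[6]: 1, 2, 3, 4, 5, 6

the unique w with this rank table is (2, 5, 3, 6, 4, 1).

3 SE-corners of the 8-cell Rothe diagram give Ess(w):

[(2, 4, 1), (4, 4, 2), (5, 1, 0)]


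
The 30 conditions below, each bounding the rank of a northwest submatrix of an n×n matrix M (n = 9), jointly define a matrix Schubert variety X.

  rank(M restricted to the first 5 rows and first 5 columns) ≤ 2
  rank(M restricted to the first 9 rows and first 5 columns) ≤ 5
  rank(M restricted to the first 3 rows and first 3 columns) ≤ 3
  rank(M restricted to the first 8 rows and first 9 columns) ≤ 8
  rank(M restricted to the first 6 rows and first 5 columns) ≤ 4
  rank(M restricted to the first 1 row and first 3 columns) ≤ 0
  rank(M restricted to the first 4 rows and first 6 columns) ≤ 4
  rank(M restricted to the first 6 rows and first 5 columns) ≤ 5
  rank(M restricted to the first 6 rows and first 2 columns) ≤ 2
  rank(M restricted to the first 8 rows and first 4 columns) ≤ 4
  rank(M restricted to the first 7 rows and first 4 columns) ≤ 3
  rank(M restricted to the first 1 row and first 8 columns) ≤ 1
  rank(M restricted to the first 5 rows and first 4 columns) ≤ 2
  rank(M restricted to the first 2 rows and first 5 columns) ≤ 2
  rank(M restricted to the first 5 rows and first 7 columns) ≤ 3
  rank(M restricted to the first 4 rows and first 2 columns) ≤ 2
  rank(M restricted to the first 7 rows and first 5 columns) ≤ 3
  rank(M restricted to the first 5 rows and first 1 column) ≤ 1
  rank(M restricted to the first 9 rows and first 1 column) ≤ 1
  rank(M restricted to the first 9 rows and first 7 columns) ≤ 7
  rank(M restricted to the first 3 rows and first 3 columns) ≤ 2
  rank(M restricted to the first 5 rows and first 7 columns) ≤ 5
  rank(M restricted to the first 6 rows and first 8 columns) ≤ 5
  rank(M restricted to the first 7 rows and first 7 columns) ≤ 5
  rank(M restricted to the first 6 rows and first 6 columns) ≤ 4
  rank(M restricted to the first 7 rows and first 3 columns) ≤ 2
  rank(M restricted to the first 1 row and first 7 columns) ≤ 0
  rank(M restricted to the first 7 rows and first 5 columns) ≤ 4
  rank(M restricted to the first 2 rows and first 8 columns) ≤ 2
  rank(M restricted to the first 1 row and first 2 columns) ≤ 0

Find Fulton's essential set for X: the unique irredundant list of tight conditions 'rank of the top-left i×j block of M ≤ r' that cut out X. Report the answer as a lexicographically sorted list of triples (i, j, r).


The tightest implied rank at each (i,j), from the 30 conditions:

  0, 0, 0, 0, 0, 0, 0, 1, 1
  1, 1, 1, 1, 1, 1, 1, 2, 2
  1, 2, 2, 2, 2, 2, 2, 3, 3
  1, 2, 2, 2, 2, 3, 3, 4, 4
  1, 2, 2, 2, 2, 3, 3, 4, 5
  1, 2, 2, 3, 3, 4, 4, 5, 6
  1, 2, 2, 3, 3, 4, 5, 6, 7
  1, 2, 3, 4, 4, 5, 6, 7, 8
  1, 2, 3, 4, 5, 6, 7, 8, 9

hence w(1..9) = (8, 1, 2, 6, 9, 4, 7, 3, 5).

|D(w)|=17, |Ess(w)|=5:

[(1, 7, 0), (5, 5, 2), (5, 7, 3), (7, 3, 2), (7, 5, 3)]


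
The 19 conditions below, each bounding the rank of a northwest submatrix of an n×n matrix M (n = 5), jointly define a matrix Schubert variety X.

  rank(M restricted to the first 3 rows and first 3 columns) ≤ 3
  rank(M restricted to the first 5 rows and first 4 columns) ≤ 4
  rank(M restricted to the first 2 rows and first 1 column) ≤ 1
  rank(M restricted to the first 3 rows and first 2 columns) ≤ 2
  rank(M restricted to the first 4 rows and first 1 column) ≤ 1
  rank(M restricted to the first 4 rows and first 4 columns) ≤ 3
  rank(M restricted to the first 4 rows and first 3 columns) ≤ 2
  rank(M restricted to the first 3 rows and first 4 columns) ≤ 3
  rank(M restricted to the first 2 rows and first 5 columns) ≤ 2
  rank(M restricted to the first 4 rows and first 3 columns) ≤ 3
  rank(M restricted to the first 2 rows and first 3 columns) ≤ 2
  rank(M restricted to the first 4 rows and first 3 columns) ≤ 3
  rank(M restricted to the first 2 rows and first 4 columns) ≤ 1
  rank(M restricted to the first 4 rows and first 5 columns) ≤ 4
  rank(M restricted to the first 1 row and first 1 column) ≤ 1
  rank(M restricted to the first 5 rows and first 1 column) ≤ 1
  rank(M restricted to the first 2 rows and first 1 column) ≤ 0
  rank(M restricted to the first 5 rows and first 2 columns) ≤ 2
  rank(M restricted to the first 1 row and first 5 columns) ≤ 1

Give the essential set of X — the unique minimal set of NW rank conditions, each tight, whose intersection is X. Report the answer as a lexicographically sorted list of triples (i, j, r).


Reconstructing r_w from the 19 given conditions:

  R[1]: 0 1 1 1 1
  R[2]: 0 1 1 1 2
  R[3]: 1 2 2 2 3
  R[4]: 1 2 2 3 4
  R[5]: 1 2 3 4 5

giving w = (2, 5, 1, 4, 3) via Δ²R.

ℓ(w)=5; the 3 essential cells (i,j,r):

[(2, 1, 0), (2, 4, 1), (4, 3, 2)]


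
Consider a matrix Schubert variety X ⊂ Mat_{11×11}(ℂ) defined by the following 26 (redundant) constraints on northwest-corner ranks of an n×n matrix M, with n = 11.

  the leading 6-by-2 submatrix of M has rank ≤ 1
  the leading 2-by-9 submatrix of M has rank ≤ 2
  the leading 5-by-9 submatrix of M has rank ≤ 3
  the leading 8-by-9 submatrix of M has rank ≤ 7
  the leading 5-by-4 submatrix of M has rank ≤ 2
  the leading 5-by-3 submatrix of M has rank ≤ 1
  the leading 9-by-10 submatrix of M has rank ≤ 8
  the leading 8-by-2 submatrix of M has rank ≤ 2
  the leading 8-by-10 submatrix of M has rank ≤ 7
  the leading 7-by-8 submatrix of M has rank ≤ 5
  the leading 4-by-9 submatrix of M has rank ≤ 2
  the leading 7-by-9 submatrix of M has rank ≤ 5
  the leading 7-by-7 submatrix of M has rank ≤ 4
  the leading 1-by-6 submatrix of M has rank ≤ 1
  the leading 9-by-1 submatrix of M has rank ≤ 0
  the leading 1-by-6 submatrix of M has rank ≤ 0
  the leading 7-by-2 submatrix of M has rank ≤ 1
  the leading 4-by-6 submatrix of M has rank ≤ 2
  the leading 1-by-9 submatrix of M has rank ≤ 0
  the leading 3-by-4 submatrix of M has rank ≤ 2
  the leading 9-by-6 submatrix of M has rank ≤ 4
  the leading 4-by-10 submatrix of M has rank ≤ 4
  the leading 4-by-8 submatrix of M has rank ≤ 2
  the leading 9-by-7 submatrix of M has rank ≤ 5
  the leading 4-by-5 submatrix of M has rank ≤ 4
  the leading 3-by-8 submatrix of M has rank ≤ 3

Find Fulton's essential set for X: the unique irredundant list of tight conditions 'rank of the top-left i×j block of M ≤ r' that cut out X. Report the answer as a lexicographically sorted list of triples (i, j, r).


The tightest implied rank at each (i,j), from the 26 conditions:

  row 1: 0, 0, 0, 0, 0, 0, 0, 0, 0, 1, 1
  row 2: 0, 1, 1, 1, 1, 1, 1, 1, 1, 2, 2
  row 3: 0, 1, 1, 2, 2, 2, 2, 2, 2, 3, 3
  row 4: 0, 1, 1, 2, 2, 2, 2, 2, 2, 3, 4
  row 5: 0, 1, 1, 2, 3, 3, 3, 3, 3, 4, 5
  row 6: 0, 1, 2, 3, 4, 4, 4, 4, 4, 5, 6
  row 7: 0, 1, 2, 3, 4, 4, 4, 5, 5, 6, 7
  row 8: 0, 1, 2, 3, 4, 4, 5, 6, 6, 7, 8
  row 9: 0, 1, 2, 3, 4, 4, 5, 6, 7, 8, 9
  row 10: 1, 2, 3, 4, 5, 5, 6, 7, 8, 9, 10
  row 11: 1, 2, 3, 4, 5, 6, 7, 8, 9, 10, 11

reading off 1-entries of Δ²R: w = (10, 2, 4, 11, 5, 3, 8, 7, 9, 1, 6).

6 SE-corners of the 29-cell Rothe diagram give Ess(w):

[(1, 9, 0), (4, 9, 2), (5, 3, 1), (7, 7, 4), (9, 1, 0), (9, 6, 4)]


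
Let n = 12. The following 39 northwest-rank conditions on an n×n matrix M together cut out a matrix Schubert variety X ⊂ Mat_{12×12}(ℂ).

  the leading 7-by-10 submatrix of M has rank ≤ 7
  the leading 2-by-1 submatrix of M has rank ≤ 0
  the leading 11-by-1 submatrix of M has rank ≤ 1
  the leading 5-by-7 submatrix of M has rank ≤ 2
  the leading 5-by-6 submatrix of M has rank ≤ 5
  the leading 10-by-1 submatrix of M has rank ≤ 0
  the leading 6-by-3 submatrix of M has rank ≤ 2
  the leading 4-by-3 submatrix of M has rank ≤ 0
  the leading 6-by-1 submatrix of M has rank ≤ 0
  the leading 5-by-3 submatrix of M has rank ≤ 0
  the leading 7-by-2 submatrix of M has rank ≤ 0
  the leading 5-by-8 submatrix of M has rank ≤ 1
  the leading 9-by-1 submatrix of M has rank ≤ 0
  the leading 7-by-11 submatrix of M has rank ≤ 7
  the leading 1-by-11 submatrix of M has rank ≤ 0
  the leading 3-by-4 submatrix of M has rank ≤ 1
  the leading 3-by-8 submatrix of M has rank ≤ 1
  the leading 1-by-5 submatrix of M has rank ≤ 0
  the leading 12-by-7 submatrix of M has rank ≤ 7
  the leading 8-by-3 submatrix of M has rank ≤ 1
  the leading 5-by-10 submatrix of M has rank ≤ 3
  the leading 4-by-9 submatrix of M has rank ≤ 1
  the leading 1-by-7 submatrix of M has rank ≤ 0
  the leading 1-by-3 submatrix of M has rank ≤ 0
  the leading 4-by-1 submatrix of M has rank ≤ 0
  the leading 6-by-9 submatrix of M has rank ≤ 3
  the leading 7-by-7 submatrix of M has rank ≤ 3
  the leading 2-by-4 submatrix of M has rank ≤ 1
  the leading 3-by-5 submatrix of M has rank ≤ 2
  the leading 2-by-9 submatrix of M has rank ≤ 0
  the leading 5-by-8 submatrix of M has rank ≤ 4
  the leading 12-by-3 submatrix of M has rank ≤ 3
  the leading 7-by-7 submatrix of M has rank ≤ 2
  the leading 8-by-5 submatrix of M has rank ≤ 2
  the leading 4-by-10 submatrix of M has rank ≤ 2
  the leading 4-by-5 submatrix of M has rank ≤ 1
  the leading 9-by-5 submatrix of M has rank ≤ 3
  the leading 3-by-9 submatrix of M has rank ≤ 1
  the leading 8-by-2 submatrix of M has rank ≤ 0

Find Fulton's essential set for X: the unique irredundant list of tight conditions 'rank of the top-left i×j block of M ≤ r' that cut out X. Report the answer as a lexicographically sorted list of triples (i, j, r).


Rank table r_w(12×12) implied by the 39 constraints:

  R[1]: 0  0  0  0  0  0  0  0  0  0  0  1
  R[2]: 0  0  0  0  0  0  0  0  0  1  1  2
  R[3]: 0  0  0  1  1  1  1  1  1  2  2  3
  R[4]: 0  0  0  1  1  1  1  1  1  2  3  4
  R[5]: 0  0  0  1  1  1  1  1  2  3  4  5
  R[6]: 0  0  1  2  2  2  2  2  3  4  5  6
  R[7]: 0  0  1  2  2  2  2  3  4  5  6  7
  R[8]: 0  0  1  2  2  3  3  4  5  6  7  8
  R[9]: 0  1  2  3  3  4  4  5  6  7  8  9
  R[10]: 0  1  2  3  4  5  5  6  7  8  9  10
  R[11]: 1  2  3  4  5  6  6  7  8  9  10  11
  R[12]: 1  2  3  4  5  6  7  8  9  10  11  12

hence w(1..12) = (12, 10, 4, 11, 9, 3, 8, 6, 2, 5, 1, 7).

ℓ(w)=50; the 9 essential cells (i,j,r):

[(1, 11, 0), (2, 9, 0), (4, 9, 1), (5, 3, 0), (5, 8, 1), (7, 7, 2), (8, 2, 0), (8, 5, 2), (10, 1, 0)]


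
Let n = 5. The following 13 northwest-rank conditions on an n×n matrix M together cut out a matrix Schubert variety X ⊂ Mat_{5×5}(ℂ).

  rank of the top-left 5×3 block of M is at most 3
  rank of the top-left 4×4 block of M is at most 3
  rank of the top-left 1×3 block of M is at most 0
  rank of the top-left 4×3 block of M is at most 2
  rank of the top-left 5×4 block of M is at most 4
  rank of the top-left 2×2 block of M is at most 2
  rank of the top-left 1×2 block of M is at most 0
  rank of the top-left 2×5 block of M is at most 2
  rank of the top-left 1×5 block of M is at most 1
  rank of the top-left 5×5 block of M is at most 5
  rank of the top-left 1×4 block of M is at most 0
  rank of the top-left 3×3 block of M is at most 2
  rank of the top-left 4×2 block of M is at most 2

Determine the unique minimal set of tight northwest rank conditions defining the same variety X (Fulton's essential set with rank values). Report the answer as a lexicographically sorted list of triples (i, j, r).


Rank table r_w(5×5) implied by the 13 constraints:

  0 0 0 0 1
  1 1 1 1 2
  1 2 2 2 3
  1 2 2 3 4
  1 2 3 4 5

so w = (5, 1, 2, 4, 3).

D(w) has 5 cells with 2 SE-corners; essential set:

[(1, 4, 0), (4, 3, 2)]


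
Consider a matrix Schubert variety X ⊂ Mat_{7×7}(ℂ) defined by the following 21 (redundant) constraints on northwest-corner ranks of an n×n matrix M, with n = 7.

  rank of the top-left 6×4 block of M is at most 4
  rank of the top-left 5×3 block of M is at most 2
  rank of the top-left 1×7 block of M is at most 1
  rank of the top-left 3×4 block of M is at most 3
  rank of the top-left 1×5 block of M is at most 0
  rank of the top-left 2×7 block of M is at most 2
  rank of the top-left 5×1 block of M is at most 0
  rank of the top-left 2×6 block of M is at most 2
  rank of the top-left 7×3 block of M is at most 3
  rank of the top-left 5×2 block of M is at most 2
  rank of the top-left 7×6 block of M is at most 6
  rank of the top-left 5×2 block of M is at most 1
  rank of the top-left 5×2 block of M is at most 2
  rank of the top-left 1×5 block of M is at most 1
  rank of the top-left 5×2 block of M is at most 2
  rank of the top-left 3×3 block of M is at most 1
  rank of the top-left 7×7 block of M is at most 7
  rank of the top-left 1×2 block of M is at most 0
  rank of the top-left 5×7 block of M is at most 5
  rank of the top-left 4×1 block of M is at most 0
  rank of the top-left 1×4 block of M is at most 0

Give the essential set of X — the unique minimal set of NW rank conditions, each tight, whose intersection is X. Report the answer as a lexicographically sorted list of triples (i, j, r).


Rank table r_w(7×7) implied by the 21 constraints:

  0 0 0 0 0 1 1
  0 1 1 1 1 2 2
  0 1 1 2 2 3 3
  0 1 2 3 3 4 4
  0 1 2 3 4 5 5
  1 2 3 4 5 6 6
  1 2 3 4 5 6 7

second differences of R give the permutation w = (6, 2, 4, 3, 5, 1, 7).

|D(w)|=10, |Ess(w)|=3:

[(1, 5, 0), (3, 3, 1), (5, 1, 0)]


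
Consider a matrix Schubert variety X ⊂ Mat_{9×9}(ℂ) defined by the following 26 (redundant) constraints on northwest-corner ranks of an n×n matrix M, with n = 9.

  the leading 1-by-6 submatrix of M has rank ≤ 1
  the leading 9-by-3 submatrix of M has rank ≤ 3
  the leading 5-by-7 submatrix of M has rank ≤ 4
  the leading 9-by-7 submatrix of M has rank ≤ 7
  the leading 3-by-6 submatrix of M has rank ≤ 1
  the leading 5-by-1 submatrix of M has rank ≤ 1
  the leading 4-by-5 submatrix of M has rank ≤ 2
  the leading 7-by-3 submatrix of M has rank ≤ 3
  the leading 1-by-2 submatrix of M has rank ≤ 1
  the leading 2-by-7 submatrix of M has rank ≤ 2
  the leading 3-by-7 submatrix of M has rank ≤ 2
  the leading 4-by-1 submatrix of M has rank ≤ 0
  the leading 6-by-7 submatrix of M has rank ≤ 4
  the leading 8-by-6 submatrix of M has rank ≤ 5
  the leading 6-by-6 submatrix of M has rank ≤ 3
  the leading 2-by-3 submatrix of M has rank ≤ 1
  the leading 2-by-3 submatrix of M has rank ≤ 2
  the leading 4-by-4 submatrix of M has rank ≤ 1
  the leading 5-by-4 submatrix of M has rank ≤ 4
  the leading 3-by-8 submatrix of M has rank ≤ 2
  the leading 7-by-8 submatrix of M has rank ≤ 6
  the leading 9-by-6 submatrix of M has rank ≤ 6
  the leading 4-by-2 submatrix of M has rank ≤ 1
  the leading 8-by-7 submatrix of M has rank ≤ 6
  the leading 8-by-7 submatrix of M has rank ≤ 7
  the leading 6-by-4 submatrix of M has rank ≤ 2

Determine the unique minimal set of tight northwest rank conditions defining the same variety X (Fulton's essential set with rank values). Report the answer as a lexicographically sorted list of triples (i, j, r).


Recovering R(i,j) via the rank-extension bound from the 26 conditions:

  0, 1, 1, 1, 1, 1, 1, 1, 1
  0, 1, 1, 1, 1, 1, 2, 2, 2
  0, 1, 1, 1, 1, 1, 2, 2, 3
  0, 1, 1, 1, 2, 2, 3, 3, 4
  1, 2, 2, 2, 3, 3, 4, 4, 5
  1, 2, 2, 2, 3, 3, 4, 5, 6
  1, 2, 3, 3, 4, 4, 5, 6, 7
  1, 2, 3, 4, 5, 5, 6, 7, 8
  1, 2, 3, 4, 5, 6, 7, 8, 9

reading off 1-entries of Δ²R: w = (2, 7, 9, 5, 1, 8, 3, 4, 6).

Fulton essential set (6 of the 18 Rothe cells):

[(3, 6, 1), (3, 8, 2), (4, 1, 0), (4, 4, 1), (6, 4, 2), (6, 6, 3)]


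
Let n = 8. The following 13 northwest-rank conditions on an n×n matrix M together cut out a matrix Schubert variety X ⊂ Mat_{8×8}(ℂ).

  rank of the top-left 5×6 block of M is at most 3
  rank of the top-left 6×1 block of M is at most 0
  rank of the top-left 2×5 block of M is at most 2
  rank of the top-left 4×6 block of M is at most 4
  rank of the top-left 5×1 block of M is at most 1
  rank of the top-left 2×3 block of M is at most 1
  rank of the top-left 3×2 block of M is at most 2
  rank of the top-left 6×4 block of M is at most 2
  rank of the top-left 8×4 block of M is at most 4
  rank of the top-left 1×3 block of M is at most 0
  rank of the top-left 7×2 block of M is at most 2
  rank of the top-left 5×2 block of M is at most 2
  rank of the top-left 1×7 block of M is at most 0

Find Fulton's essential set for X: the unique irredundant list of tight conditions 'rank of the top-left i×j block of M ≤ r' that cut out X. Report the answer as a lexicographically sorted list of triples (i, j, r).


Recovering R(i,j) via the rank-extension bound from the 13 conditions:

  R[1]: 0 0 0 0 0 0 0 1
  R[2]: 0 1 1 1 1 1 1 2
  R[3]: 0 1 2 2 2 2 2 3
  R[4]: 0 1 2 2 3 3 3 4
  R[5]: 0 1 2 2 3 3 4 5
  R[6]: 0 1 2 2 3 4 5 6
  R[7]: 1 2 3 3 4 5 6 7
  R[8]: 1 2 3 4 5 6 7 8

hence w(1..8) = (8, 2, 3, 5, 7, 6, 1, 4).

4 SE-corners of the 16-cell Rothe diagram give Ess(w):

[(1, 7, 0), (5, 6, 3), (6, 1, 0), (6, 4, 2)]


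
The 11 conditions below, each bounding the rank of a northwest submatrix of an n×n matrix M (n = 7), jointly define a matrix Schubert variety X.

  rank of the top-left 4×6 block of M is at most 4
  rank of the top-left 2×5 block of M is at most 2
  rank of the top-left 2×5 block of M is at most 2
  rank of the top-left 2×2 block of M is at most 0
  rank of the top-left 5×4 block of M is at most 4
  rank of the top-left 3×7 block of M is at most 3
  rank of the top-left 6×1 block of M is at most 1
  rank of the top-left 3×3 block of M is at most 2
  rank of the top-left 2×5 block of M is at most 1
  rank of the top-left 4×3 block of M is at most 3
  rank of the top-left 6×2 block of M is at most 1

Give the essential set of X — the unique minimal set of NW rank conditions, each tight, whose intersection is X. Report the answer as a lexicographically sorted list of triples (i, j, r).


Rank table r_w(7×7) implied by the 11 constraints:

  row 1: 0  0  1  1  1  1  1
  row 2: 0  0  1  1  1  2  2
  row 3: 1  1  2  2  2  3  3
  row 4: 1  1  2  3  3  4  4
  row 5: 1  1  2  3  4  5  5
  row 6: 1  1  2  3  4  5  6
  row 7: 1  2  3  4  5  6  7

reading off 1-entries of Δ²R: w = (3, 6, 1, 4, 5, 7, 2).

ℓ(w)=9; the 3 essential cells (i,j,r):

[(2, 2, 0), (2, 5, 1), (6, 2, 1)]


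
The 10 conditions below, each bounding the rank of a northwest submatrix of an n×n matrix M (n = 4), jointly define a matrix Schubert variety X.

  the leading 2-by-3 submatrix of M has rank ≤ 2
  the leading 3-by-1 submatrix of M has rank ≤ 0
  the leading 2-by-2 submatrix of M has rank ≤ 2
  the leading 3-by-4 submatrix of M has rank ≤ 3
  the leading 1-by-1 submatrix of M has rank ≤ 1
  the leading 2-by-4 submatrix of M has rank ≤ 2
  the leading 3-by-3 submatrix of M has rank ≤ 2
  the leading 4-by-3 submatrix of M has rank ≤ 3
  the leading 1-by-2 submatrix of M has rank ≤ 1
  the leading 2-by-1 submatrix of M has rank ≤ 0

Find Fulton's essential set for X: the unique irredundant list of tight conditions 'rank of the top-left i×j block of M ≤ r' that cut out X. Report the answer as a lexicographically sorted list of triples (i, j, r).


Rank table r_w(4×4) implied by the 10 constraints:

  i=1: 0  1  1  1
  i=2: 0  1  2  2
  i=3: 0  1  2  3
  i=4: 1  2  3  4

hence w(1..4) = (2, 3, 4, 1).

1 SE-corner of the 3-cell Rothe diagram gives Ess(w):

[(3, 1, 0)]


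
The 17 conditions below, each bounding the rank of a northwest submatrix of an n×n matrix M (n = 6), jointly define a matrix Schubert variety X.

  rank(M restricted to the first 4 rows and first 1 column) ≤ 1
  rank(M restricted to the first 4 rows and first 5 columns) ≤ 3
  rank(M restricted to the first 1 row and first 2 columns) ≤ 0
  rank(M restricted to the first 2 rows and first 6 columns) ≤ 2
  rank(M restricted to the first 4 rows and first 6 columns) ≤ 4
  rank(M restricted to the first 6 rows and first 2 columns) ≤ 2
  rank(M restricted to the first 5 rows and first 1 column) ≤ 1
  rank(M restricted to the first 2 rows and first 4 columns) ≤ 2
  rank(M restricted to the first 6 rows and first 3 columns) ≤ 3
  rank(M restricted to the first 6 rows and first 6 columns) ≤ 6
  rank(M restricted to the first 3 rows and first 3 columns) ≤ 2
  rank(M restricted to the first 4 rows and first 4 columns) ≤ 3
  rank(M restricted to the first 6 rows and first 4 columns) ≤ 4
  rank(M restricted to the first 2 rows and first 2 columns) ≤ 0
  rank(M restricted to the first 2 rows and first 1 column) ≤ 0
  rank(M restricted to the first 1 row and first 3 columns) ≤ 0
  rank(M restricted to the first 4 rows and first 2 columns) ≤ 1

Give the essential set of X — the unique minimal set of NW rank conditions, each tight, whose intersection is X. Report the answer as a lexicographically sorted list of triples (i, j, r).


Reconstructing r_w from the 17 given conditions:

  R[1]: 0 | 0 | 0 | 1 | 1 | 1
  R[2]: 0 | 0 | 1 | 2 | 2 | 2
  R[3]: 1 | 1 | 2 | 3 | 3 | 3
  R[4]: 1 | 1 | 2 | 3 | 3 | 4
  R[5]: 1 | 2 | 3 | 4 | 4 | 5
  R[6]: 1 | 2 | 3 | 4 | 5 | 6

so w = (4, 3, 1, 6, 2, 5).

D(w) has 7 cells with 4 SE-corners; essential set:

[(1, 3, 0), (2, 2, 0), (4, 2, 1), (4, 5, 3)]


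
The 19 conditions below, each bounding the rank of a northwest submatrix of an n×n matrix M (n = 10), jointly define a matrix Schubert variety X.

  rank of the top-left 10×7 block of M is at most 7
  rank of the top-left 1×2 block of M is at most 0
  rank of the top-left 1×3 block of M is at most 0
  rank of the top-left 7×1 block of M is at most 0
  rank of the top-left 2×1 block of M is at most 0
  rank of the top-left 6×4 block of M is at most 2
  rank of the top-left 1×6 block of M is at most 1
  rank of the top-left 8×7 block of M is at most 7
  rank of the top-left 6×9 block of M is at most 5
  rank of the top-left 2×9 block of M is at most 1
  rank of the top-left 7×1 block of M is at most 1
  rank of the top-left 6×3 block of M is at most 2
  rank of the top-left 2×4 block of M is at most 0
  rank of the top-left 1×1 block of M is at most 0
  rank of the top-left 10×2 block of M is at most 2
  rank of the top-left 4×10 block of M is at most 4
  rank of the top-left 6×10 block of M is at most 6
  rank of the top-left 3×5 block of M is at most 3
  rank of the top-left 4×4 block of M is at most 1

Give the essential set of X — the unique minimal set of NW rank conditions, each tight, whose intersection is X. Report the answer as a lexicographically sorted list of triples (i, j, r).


Recovering R(i,j) via the rank-extension bound from the 19 conditions:

  R[1]: 0 0 0 0 1 1 1 1 1 1
  R[2]: 0 0 0 0 1 1 1 1 1 2
  R[3]: 0 1 1 1 2 2 2 2 2 3
  R[4]: 0 1 1 1 2 3 3 3 3 4
  R[5]: 0 1 2 2 3 4 4 4 4 5
  R[6]: 0 1 2 2 3 4 5 5 5 6
  R[7]: 0 1 2 3 4 5 6 6 6 7
  R[8]: 1 2 3 4 5 6 7 7 7 8
  R[9]: 1 2 3 4 5 6 7 8 8 9
  R[10]: 1 2 3 4 5 6 7 8 9 10

giving w = (5, 10, 2, 6, 3, 7, 4, 1, 8, 9) via Δ²R.

5 SE-corners of the 20-cell Rothe diagram give Ess(w):

[(2, 4, 0), (2, 9, 1), (4, 4, 1), (6, 4, 2), (7, 1, 0)]


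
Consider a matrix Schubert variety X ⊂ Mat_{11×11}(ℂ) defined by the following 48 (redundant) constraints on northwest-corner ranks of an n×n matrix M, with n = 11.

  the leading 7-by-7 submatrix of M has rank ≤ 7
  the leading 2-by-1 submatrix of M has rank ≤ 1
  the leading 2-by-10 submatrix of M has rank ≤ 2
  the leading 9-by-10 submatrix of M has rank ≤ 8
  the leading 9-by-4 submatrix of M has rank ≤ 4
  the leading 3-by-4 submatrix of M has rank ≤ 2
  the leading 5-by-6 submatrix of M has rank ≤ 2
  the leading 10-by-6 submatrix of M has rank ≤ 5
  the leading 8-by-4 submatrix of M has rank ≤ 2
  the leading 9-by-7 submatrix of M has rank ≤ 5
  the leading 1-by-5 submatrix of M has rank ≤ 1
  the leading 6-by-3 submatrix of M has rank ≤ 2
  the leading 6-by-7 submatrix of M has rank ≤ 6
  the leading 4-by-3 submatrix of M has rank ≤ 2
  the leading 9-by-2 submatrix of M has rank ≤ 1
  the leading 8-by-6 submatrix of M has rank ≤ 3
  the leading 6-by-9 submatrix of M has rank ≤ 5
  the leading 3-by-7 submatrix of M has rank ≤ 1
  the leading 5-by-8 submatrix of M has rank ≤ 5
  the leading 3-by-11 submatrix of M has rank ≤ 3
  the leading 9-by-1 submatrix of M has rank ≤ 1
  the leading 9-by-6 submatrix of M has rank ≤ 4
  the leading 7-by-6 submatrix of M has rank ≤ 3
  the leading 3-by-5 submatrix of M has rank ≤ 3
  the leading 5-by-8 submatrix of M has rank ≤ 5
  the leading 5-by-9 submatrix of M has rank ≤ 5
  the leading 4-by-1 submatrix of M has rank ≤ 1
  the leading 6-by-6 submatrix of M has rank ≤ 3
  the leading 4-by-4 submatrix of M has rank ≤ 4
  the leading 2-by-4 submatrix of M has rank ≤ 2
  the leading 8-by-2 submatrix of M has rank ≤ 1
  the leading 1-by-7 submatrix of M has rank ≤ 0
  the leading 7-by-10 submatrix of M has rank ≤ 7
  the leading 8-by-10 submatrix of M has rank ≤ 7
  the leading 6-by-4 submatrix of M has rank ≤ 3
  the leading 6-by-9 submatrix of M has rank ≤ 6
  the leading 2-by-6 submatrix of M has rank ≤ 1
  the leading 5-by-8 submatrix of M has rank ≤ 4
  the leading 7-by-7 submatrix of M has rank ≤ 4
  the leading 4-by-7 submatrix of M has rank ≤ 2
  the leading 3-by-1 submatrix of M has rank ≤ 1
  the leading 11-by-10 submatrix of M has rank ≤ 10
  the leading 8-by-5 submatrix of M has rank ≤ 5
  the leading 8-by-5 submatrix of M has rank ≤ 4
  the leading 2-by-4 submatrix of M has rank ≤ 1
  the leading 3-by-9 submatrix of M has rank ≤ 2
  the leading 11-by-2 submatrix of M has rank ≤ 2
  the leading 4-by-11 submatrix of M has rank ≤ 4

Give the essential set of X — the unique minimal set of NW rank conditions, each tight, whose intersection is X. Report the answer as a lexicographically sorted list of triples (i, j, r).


Computing R[i][j] = min implied NW-rank bound (n=11, 48 conditions):

  R[1]: 0 0 0 0 0 0 0 1 1 1 1
  R[2]: 1 1 1 1 1 1 1 2 2 2 2
  R[3]: 1 1 1 1 1 1 1 2 2 3 3
  R[4]: 1 1 2 2 2 2 2 3 3 4 4
  R[5]: 1 1 2 2 2 2 3 4 4 5 5
  R[6]: 1 1 2 2 3 3 4 5 5 6 6
  R[7]: 1 1 2 2 3 3 4 5 6 7 7
  R[8]: 1 1 2 2 3 3 4 5 6 7 8
  R[9]: 1 1 2 3 4 4 5 6 7 8 9
  R[10]: 1 2 3 4 5 5 6 7 8 9 10
  R[11]: 1 2 3 4 5 6 7 8 9 10 11

reading off 1-entries of Δ²R: w = (8, 1, 10, 3, 7, 5, 9, 11, 4, 2, 6).

ℓ(w)=28; the 7 essential cells (i,j,r):

[(1, 7, 0), (3, 7, 1), (3, 9, 2), (5, 6, 2), (8, 4, 2), (8, 6, 3), (9, 2, 1)]


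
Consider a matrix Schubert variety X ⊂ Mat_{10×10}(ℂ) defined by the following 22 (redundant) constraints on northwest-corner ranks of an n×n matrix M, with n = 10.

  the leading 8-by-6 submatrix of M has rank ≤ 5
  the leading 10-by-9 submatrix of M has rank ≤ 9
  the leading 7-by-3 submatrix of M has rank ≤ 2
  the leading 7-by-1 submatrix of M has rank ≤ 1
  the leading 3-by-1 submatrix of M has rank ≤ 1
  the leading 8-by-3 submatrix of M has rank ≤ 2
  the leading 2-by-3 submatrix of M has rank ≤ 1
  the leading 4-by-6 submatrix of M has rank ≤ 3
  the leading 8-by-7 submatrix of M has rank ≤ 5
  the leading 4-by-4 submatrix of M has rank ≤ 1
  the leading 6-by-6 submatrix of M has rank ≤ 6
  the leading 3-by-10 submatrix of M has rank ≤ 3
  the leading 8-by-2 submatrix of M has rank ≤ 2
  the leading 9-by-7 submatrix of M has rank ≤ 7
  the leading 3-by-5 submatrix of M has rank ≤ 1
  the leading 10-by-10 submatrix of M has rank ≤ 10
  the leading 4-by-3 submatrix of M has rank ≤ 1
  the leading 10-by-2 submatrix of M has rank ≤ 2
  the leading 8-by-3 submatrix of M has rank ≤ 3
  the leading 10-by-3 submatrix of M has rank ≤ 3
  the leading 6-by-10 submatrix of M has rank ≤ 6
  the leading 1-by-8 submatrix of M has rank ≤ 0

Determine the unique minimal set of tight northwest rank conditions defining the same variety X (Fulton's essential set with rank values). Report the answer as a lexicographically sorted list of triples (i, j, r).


The tightest implied rank at each (i,j), from the 22 conditions:

  R[1]: 0 0 0 0 0 0 0 0 1 1
  R[2]: 1 1 1 1 1 1 1 1 2 2
  R[3]: 1 1 1 1 1 2 2 2 3 3
  R[4]: 1 1 1 1 2 3 3 3 4 4
  R[5]: 1 2 2 2 3 4 4 4 5 5
  R[6]: 1 2 2 3 4 5 5 5 6 6
  R[7]: 1 2 2 3 4 5 5 6 7 7
  R[8]: 1 2 2 3 4 5 5 6 7 8
  R[9]: 1 2 3 4 5 6 6 7 8 9
  R[10]: 1 2 3 4 5 6 7 8 9 10

hence w(1..10) = (9, 1, 6, 5, 2, 4, 8, 10, 3, 7).

ℓ(w)=20; the 5 essential cells (i,j,r):

[(1, 8, 0), (3, 5, 1), (4, 4, 1), (8, 3, 2), (8, 7, 5)]


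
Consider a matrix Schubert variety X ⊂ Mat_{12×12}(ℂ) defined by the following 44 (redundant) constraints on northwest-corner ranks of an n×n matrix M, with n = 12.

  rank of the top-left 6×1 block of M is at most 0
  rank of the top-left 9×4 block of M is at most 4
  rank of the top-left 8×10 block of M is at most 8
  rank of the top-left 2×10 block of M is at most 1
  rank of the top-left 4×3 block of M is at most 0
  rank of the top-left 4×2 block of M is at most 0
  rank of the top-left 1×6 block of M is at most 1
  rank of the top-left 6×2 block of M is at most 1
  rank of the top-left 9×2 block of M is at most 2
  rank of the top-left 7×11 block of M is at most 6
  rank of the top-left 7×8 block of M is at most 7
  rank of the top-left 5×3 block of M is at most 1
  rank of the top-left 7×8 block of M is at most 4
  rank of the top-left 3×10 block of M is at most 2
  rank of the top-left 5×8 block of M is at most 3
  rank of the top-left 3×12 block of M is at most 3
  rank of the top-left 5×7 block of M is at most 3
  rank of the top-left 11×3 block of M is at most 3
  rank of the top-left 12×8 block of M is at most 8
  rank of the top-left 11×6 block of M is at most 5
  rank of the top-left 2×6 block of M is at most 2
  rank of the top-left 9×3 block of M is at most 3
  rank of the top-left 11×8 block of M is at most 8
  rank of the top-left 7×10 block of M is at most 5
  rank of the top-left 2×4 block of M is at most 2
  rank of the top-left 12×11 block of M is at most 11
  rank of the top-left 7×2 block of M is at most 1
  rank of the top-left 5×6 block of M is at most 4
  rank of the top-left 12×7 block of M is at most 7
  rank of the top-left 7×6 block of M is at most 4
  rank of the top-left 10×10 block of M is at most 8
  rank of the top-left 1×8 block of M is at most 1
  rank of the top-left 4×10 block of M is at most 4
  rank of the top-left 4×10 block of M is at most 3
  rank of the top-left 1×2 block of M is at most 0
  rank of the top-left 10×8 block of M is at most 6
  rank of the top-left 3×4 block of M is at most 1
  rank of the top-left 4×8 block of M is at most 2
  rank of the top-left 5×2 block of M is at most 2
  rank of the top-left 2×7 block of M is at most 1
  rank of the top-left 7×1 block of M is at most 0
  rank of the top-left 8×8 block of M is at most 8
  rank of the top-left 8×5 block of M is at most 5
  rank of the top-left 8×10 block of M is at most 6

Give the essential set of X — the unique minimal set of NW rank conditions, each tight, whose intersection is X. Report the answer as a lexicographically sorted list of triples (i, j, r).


Computing R[i][j] = min implied NW-rank bound (n=12, 44 conditions):

  i=1: 0 | 0 | 0 | 1 | 1 | 1 | 1 | 1 | 1 | 1 | 1 | 1
  i=2: 0 | 0 | 0 | 1 | 1 | 1 | 1 | 1 | 1 | 1 | 2 | 2
  i=3: 0 | 0 | 0 | 1 | 2 | 2 | 2 | 2 | 2 | 2 | 3 | 3
  i=4: 0 | 0 | 0 | 1 | 2 | 2 | 2 | 2 | 3 | 3 | 4 | 4
  i=5: 0 | 1 | 1 | 2 | 3 | 3 | 3 | 3 | 4 | 4 | 5 | 5
  i=6: 0 | 1 | 2 | 3 | 4 | 4 | 4 | 4 | 5 | 5 | 6 | 6
  i=7: 0 | 1 | 2 | 3 | 4 | 4 | 4 | 4 | 5 | 5 | 6 | 7
  i=8: 1 | 2 | 3 | 4 | 5 | 5 | 5 | 5 | 6 | 6 | 7 | 8
  i=9: 1 | 2 | 3 | 4 | 5 | 5 | 6 | 6 | 7 | 7 | 8 | 9
  i=10: 1 | 2 | 3 | 4 | 5 | 5 | 6 | 6 | 7 | 8 | 9 | 10
  i=11: 1 | 2 | 3 | 4 | 5 | 5 | 6 | 7 | 8 | 9 | 10 | 11
  i=12: 1 | 2 | 3 | 4 | 5 | 6 | 7 | 8 | 9 | 10 | 11 | 12

giving w = (4, 11, 5, 9, 2, 3, 12, 1, 7, 10, 8, 6) via Δ²R.

8 SE-corners of the 32-cell Rothe diagram give Ess(w):

[(2, 10, 1), (4, 3, 0), (4, 8, 2), (7, 1, 0), (7, 8, 4), (7, 10, 5), (10, 8, 6), (11, 6, 5)]
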